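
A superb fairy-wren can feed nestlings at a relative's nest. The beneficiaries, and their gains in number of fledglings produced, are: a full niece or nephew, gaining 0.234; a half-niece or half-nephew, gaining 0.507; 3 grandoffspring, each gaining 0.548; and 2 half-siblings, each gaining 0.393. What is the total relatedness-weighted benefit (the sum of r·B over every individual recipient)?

r to a full niece or nephew = 1/4 (full aunt/uncle↔niece/nephew: two paths of length 3 through the shared grandparent pair: r = 2·(1/2)^3 = 1/4).
r to a half-niece or half-nephew = 1/8 (half-aunt/uncle↔niece/nephew: one path of length 3: r = (1/2)^3 = 1/8).
r to a grandoffspring = 1/4 (two parent–offspring links: r = (1/2)^2 = 1/4).
r to a half-sibling = 1/4 (half-sibs share one parent — one path of length 2: r = (1/2)^2 = 1/4).
Summing one r·B term per recipient: 1·0.25·0.234 + 1·0.125·0.507 + 3·0.25·0.548 + 2·0.25·0.393 = 0.729375.

0.729375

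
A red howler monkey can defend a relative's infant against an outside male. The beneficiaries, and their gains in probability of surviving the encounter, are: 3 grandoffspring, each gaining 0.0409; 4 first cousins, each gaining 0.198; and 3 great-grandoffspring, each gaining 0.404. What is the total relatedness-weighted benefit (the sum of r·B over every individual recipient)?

r to a grandoffspring = 0.25 (two parent–offspring links: r = (1/2)^2 = 1/4).
r to a first cousin = 0.125 (first cousins share one grandparent pair — two paths of length 4: r = 2·(1/2)^4 = 1/8).
r to a great-grandoffspring = 1/8 (three parent–offspring links: r = (1/2)^3 = 1/8).
Summing one r·B term per recipient: 3·0.25·0.0409 + 4·0.125·0.198 + 3·0.125·0.404 = 0.281175.

0.281175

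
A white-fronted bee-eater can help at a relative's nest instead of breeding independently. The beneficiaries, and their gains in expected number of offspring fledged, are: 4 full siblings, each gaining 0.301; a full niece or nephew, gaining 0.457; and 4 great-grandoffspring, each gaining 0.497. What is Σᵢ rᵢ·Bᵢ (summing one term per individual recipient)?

0.96475

r to a full sibling = 0.5 (full sibs share both parents — two paths of length 2: r = 2·(1/2)^2 = 1/2).
r to a full niece or nephew = 0.25 (full aunt/uncle↔niece/nephew: two paths of length 3 through the shared grandparent pair: r = 2·(1/2)^3 = 1/4).
r to a great-grandoffspring = 0.125 (three parent–offspring links: r = (1/2)^3 = 1/8).
Summing one r·B term per recipient: 4·0.5·0.301 + 1·0.25·0.457 + 4·0.125·0.497 = 0.96475.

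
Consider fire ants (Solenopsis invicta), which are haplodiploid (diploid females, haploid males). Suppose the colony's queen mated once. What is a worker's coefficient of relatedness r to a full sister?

0.75

Haplodiploid full sisters inherit their father's entire haploid genome identically (contributing 1/2) and on average half of their mother's contribution (1/2 · 1/2 = 1/4); r = 1/2 + 1/4 = 3/4.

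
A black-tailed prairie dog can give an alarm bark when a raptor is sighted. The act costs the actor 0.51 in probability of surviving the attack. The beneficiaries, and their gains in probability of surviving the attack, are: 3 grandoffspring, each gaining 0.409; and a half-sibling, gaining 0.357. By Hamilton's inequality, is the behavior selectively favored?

No

Hamilton's rule: the trait is favored when the sum of r·B over every recipient exceeds the actor's cost C.
r to a grandoffspring = 0.25 (two parent–offspring links: r = (1/2)^2 = 1/4).
r to a half-sibling = 1/4 (half-sibs share one parent — one path of length 2: r = (1/2)^2 = 1/4).
Summing one r·B term per recipient: 3·0.25·0.409 + 1·0.25·0.357 = 0.396.
0.396 < 0.51: the indirect benefit is less than the cost.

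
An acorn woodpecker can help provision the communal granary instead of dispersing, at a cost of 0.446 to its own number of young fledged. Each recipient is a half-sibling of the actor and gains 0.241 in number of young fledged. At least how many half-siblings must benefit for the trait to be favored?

r to a half-sibling = 0.25 (half-sibs share one parent — one path of length 2: r = (1/2)^2 = 1/4).
Hamilton's rule: n·r·B > C  ⇒  n > C/(r·B) = 0.446/(0.25·0.241) = 7.402.
The smallest integer exceeding 7.402 is 8.

8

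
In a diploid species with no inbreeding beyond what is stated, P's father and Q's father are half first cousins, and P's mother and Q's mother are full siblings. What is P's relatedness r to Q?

Relatedness sums over independent paths through distinct common ancestors.
P and Q are related in two ways: half second cousins through their fathers (r = 1/64) and first cousins through their mothers (r = 1/8).
r = 1/64 + 1/8 = 0.140625.

0.140625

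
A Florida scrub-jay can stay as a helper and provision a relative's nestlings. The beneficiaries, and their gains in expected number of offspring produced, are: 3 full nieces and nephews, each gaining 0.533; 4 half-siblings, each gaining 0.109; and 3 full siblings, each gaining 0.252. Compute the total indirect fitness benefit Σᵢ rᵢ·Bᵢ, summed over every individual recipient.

0.88675

r to a full niece or nephew = 0.25 (full aunt/uncle↔niece/nephew: two paths of length 3 through the shared grandparent pair: r = 2·(1/2)^3 = 1/4).
r to a half-sibling = 1/4 (half-sibs share one parent — one path of length 2: r = (1/2)^2 = 1/4).
r to a full sibling = 1/2 (full sibs share both parents — two paths of length 2: r = 2·(1/2)^2 = 1/2).
Summing one r·B term per recipient: 3·0.25·0.533 + 4·0.25·0.109 + 3·0.5·0.252 = 0.88675.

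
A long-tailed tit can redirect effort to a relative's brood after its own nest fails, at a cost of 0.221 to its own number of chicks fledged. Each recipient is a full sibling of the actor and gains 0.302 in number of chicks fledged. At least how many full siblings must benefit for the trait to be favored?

2

r to a full sibling = 1/2 (full sibs share both parents — two paths of length 2: r = 2·(1/2)^2 = 1/2).
Hamilton's rule: n·r·B > C  ⇒  n > C/(r·B) = 0.221/(0.5·0.302) = 1.464.
The smallest integer exceeding 1.464 is 2.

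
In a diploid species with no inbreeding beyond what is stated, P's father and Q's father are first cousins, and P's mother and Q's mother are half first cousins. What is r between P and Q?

0.046875

Relatedness sums over independent paths through distinct common ancestors.
P and Q are related in two ways: second cousins through their fathers (r = 1/32) and half second cousins through their mothers (r = 1/64).
r = 1/32 + 1/64 = 0.046875.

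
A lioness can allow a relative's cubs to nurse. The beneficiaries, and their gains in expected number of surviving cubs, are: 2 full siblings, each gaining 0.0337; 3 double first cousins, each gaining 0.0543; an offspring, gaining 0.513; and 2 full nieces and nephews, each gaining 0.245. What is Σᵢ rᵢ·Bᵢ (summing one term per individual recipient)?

r to a full sibling = 1/2 (full sibs share both parents — two paths of length 2: r = 2·(1/2)^2 = 1/2).
r to a double first cousin = 1/4 (double first cousins share both grandparent pairs — four paths of length 4: r = 4·(1/2)^4 = 1/4).
r to an offspring = 1/2 (one parent–offspring link: r = (1/2)^1 = 1/2).
r to a full niece or nephew = 1/4 (full aunt/uncle↔niece/nephew: two paths of length 3 through the shared grandparent pair: r = 2·(1/2)^3 = 1/4).
Summing one r·B term per recipient: 2·0.5·0.0337 + 3·0.25·0.0543 + 1·0.5·0.513 + 2·0.25·0.245 = 0.453425.

0.453425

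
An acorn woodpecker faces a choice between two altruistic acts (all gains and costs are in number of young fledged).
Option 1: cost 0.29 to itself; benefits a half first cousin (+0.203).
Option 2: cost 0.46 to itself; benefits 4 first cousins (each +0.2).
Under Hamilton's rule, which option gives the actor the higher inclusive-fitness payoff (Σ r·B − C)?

Option 1

Option 1: r to a half first cousin = 0.0625.
Option 1: Σ r·B − C = (1·0.0625·0.203) − 0.29 = -0.2773125.
Option 2: r to a first cousin = 0.125.
Option 2: Σ r·B − C = (4·0.125·0.2) − 0.46 = -0.36.
Option 1 has the higher net inclusive-fitness payoff.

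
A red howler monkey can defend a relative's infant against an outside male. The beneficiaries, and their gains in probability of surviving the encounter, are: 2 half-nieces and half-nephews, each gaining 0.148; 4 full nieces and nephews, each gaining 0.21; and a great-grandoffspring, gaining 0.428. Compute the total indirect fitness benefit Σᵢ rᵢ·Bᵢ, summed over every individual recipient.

0.3005

r to a half-niece or half-nephew = 0.125 (half-aunt/uncle↔niece/nephew: one path of length 3: r = (1/2)^3 = 1/8).
r to a full niece or nephew = 1/4 (full aunt/uncle↔niece/nephew: two paths of length 3 through the shared grandparent pair: r = 2·(1/2)^3 = 1/4).
r to a great-grandoffspring = 0.125 (three parent–offspring links: r = (1/2)^3 = 1/8).
Summing one r·B term per recipient: 2·0.125·0.148 + 4·0.25·0.21 + 1·0.125·0.428 = 0.3005.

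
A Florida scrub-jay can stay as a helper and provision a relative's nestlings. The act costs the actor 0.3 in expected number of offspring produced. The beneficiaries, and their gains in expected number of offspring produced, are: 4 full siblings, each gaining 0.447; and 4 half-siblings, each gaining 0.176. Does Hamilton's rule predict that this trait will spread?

Hamilton's rule: the trait is favored when the sum of r·B over every recipient exceeds the actor's cost C.
r to a full sibling = 1/2 (full sibs share both parents — two paths of length 2: r = 2·(1/2)^2 = 1/2).
r to a half-sibling = 0.25 (half-sibs share one parent — one path of length 2: r = (1/2)^2 = 1/4).
Summing one r·B term per recipient: 4·0.5·0.447 + 4·0.25·0.176 = 1.07.
1.07 > 0.3: the indirect benefit exceeds the cost.

Yes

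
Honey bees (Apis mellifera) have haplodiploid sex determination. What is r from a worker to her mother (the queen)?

0.5

One meiotic link between diploid queen and diploid daughter: r = 1/2.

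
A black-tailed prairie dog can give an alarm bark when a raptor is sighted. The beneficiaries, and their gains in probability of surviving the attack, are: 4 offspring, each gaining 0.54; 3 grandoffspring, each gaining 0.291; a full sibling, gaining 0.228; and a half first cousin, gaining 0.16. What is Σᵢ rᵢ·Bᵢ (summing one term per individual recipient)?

1.42225

r to an offspring = 0.5 (one parent–offspring link: r = (1/2)^1 = 1/2).
r to a grandoffspring = 0.25 (two parent–offspring links: r = (1/2)^2 = 1/4).
r to a full sibling = 0.5 (full sibs share both parents — two paths of length 2: r = 2·(1/2)^2 = 1/2).
r to a half first cousin = 0.0625 (half first cousins share one grandparent — one path of length 4: r = (1/2)^4 = 1/16).
Summing one r·B term per recipient: 4·0.5·0.54 + 3·0.25·0.291 + 1·0.5·0.228 + 1·0.0625·0.16 = 1.42225.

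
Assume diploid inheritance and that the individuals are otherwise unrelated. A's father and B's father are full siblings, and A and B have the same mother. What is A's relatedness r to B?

0.375

Wright's path rule: contributions from independent ancestry routes add.
A and B are related in two ways: first cousins through their fathers (r = 1/8) and half-sibs through their shared mother (r = 1/4).
r = 1/8 + 1/4 = 3/8 = 0.375.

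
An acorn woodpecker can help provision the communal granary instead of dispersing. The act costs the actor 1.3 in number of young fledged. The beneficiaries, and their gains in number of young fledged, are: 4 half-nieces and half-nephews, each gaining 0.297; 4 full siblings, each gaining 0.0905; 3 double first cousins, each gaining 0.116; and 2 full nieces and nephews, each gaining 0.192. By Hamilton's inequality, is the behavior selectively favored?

No

Hamilton's rule: the trait is favored when the sum of r·B over every recipient exceeds the actor's cost C.
r to a half-niece or half-nephew = 1/8 (half-aunt/uncle↔niece/nephew: one path of length 3: r = (1/2)^3 = 1/8).
r to a full sibling = 1/2 (full sibs share both parents — two paths of length 2: r = 2·(1/2)^2 = 1/2).
r to a double first cousin = 1/4 (double first cousins share both grandparent pairs — four paths of length 4: r = 4·(1/2)^4 = 1/4).
r to a full niece or nephew = 0.25 (full aunt/uncle↔niece/nephew: two paths of length 3 through the shared grandparent pair: r = 2·(1/2)^3 = 1/4).
Summing one r·B term per recipient: 4·0.125·0.297 + 4·0.5·0.0905 + 3·0.25·0.116 + 2·0.25·0.192 = 0.5125.
0.5125 < 1.3: the indirect benefit is less than the cost.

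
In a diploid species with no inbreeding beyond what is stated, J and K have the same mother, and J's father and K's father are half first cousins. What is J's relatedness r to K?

0.265625

Independent pedigree routes through distinct common ancestors add.
J and K are related in two ways: half-sibs through their shared mother (r = 1/4) and half second cousins through their fathers (r = 1/64).
r = 1/4 + 1/64 = 0.265625.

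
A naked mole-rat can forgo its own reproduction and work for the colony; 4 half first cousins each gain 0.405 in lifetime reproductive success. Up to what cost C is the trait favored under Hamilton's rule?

0.10125

r to a half first cousin = 1/16 (half first cousins share one grandparent — one path of length 4: r = (1/2)^4 = 1/16).
Hamilton's rule: n·r·B > C, so the trait is favored while C < n·r·B = 4·0.0625·0.405 = 0.10125.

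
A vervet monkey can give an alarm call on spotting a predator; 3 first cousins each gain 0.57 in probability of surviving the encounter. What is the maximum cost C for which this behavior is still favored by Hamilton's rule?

0.21375

r to a first cousin = 0.125 (first cousins share one grandparent pair — two paths of length 4: r = 2·(1/2)^4 = 1/8).
Hamilton's rule: n·r·B > C, so the trait is favored while C < n·r·B = 3·0.125·0.57 = 0.21375.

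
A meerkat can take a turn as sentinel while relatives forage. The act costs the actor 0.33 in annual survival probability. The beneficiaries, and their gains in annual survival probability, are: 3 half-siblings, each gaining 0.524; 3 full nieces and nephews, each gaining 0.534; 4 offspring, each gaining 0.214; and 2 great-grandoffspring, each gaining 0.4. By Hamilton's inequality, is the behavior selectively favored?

Hamilton's rule: the trait is favored when the sum of r·B over every recipient exceeds the actor's cost C.
r to a half-sibling = 0.25 (half-sibs share one parent — one path of length 2: r = (1/2)^2 = 1/4).
r to a full niece or nephew = 0.25 (full aunt/uncle↔niece/nephew: two paths of length 3 through the shared grandparent pair: r = 2·(1/2)^3 = 1/4).
r to an offspring = 1/2 (one parent–offspring link: r = (1/2)^1 = 1/2).
r to a great-grandoffspring = 0.125 (three parent–offspring links: r = (1/2)^3 = 1/8).
Summing one r·B term per recipient: 3·0.25·0.524 + 3·0.25·0.534 + 4·0.5·0.214 + 2·0.125·0.4 = 1.3215.
1.3215 > 0.33: the indirect benefit exceeds the cost.

Yes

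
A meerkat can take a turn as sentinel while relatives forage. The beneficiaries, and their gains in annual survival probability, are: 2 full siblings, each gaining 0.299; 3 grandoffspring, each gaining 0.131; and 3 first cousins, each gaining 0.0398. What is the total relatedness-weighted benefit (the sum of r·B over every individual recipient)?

r to a full sibling = 0.5 (full sibs share both parents — two paths of length 2: r = 2·(1/2)^2 = 1/2).
r to a grandoffspring = 1/4 (two parent–offspring links: r = (1/2)^2 = 1/4).
r to a first cousin = 0.125 (first cousins share one grandparent pair — two paths of length 4: r = 2·(1/2)^4 = 1/8).
Summing one r·B term per recipient: 2·0.5·0.299 + 3·0.25·0.131 + 3·0.125·0.0398 = 0.412175.

0.412175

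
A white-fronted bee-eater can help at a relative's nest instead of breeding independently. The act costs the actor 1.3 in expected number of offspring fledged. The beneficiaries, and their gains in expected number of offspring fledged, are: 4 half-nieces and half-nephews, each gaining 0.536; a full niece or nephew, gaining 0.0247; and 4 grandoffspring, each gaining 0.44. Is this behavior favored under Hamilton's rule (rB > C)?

No

Hamilton's rule: the trait is favored when the sum of r·B over every recipient exceeds the actor's cost C.
r to a half-niece or half-nephew = 1/8 (half-aunt/uncle↔niece/nephew: one path of length 3: r = (1/2)^3 = 1/8).
r to a full niece or nephew = 0.25 (full aunt/uncle↔niece/nephew: two paths of length 3 through the shared grandparent pair: r = 2·(1/2)^3 = 1/4).
r to a grandoffspring = 1/4 (two parent–offspring links: r = (1/2)^2 = 1/4).
Summing one r·B term per recipient: 4·0.125·0.536 + 1·0.25·0.0247 + 4·0.25·0.44 = 0.714175.
0.714175 < 1.3: the indirect benefit is less than the cost.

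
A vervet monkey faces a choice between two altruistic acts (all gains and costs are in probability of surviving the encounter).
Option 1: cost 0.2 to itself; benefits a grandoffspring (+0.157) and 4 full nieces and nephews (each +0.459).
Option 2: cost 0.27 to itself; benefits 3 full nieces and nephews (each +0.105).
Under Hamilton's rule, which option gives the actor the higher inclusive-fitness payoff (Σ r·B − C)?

Option 1: r to a grandoffspring = 0.25.
Option 1: r to a full niece or nephew = 0.25.
Option 1: Σ r·B − C = (1·0.25·0.157 + 4·0.25·0.459) − 0.2 = 0.29825.
Option 2: r to a full niece or nephew = 0.25.
Option 2: Σ r·B − C = (3·0.25·0.105) − 0.27 = -0.19125.
Option 1 has the higher net inclusive-fitness payoff.

Option 1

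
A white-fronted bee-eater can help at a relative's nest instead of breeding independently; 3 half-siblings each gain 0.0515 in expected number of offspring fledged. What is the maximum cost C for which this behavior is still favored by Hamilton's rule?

0.038625

r to a half-sibling = 1/4 (half-sibs share one parent — one path of length 2: r = (1/2)^2 = 1/4).
Hamilton's rule: n·r·B > C, so the trait is favored while C < n·r·B = 3·0.25·0.0515 = 0.038625.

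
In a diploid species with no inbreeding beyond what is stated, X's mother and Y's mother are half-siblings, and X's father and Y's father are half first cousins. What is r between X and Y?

Wright's path rule: contributions from independent ancestry routes add.
X and Y are related in two ways: half first cousins through their mothers (r = 1/16) and half second cousins through their fathers (r = 1/64).
r = 1/16 + 1/64 = 5/64 = 0.078125.

0.078125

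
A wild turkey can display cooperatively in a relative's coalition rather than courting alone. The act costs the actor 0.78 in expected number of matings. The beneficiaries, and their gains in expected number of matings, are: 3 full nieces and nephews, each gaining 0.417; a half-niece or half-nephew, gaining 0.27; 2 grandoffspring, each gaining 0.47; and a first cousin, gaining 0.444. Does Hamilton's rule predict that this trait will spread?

No

Hamilton's rule: the trait is favored when the sum of r·B over every recipient exceeds the actor's cost C.
r to a full niece or nephew = 0.25 (full aunt/uncle↔niece/nephew: two paths of length 3 through the shared grandparent pair: r = 2·(1/2)^3 = 1/4).
r to a half-niece or half-nephew = 0.125 (half-aunt/uncle↔niece/nephew: one path of length 3: r = (1/2)^3 = 1/8).
r to a grandoffspring = 1/4 (two parent–offspring links: r = (1/2)^2 = 1/4).
r to a first cousin = 1/8 (first cousins share one grandparent pair — two paths of length 4: r = 2·(1/2)^4 = 1/8).
Summing one r·B term per recipient: 3·0.25·0.417 + 1·0.125·0.27 + 2·0.25·0.47 + 1·0.125·0.444 = 0.637.
0.637 < 0.78: the indirect benefit is less than the cost.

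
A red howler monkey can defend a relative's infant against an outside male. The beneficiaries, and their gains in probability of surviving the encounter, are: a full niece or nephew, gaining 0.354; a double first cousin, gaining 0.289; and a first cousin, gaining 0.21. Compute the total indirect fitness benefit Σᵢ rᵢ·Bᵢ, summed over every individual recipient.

r to a full niece or nephew = 0.25 (full aunt/uncle↔niece/nephew: two paths of length 3 through the shared grandparent pair: r = 2·(1/2)^3 = 1/4).
r to a double first cousin = 0.25 (double first cousins share both grandparent pairs — four paths of length 4: r = 4·(1/2)^4 = 1/4).
r to a first cousin = 1/8 (first cousins share one grandparent pair — two paths of length 4: r = 2·(1/2)^4 = 1/8).
Summing one r·B term per recipient: 1·0.25·0.354 + 1·0.25·0.289 + 1·0.125·0.21 = 0.187.

0.187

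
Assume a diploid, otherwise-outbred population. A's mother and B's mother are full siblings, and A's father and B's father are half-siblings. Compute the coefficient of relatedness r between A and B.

0.1875

With two independent routes of shared ancestry, r is the sum of the two contributions.
A and B are related in two ways: first cousins through their mothers (r = 1/8) and half first cousins through their fathers (r = 1/16).
r = 1/8 + 1/16 = 3/16 = 0.1875.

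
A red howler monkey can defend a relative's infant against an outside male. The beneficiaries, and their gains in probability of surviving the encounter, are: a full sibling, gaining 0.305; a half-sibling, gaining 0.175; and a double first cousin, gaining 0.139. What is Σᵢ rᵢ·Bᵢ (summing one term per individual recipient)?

0.231

r to a full sibling = 0.5 (full sibs share both parents — two paths of length 2: r = 2·(1/2)^2 = 1/2).
r to a half-sibling = 0.25 (half-sibs share one parent — one path of length 2: r = (1/2)^2 = 1/4).
r to a double first cousin = 0.25 (double first cousins share both grandparent pairs — four paths of length 4: r = 4·(1/2)^4 = 1/4).
Summing one r·B term per recipient: 1·0.5·0.305 + 1·0.25·0.175 + 1·0.25·0.139 = 0.231.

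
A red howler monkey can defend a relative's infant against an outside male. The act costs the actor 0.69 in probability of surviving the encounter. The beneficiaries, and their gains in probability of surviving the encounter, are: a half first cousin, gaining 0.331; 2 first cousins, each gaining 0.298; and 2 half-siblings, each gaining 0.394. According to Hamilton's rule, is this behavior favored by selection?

Hamilton's rule: the trait is favored when the sum of r·B over every recipient exceeds the actor's cost C.
r to a half first cousin = 1/16 (half first cousins share one grandparent — one path of length 4: r = (1/2)^4 = 1/16).
r to a first cousin = 0.125 (first cousins share one grandparent pair — two paths of length 4: r = 2·(1/2)^4 = 1/8).
r to a half-sibling = 0.25 (half-sibs share one parent — one path of length 2: r = (1/2)^2 = 1/4).
Summing one r·B term per recipient: 1·0.0625·0.331 + 2·0.125·0.298 + 2·0.25·0.394 = 0.2921875.
0.2921875 < 0.69: the indirect benefit is less than the cost.

No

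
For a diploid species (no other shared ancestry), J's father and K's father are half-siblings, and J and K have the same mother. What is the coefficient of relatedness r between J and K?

Relatedness sums over independent paths through distinct common ancestors.
J and K are related in two ways: half first cousins through their fathers (r = 1/16) and half-sibs through their shared mother (r = 1/4).
r = 1/16 + 1/4 = 5/16 = 0.3125.

0.3125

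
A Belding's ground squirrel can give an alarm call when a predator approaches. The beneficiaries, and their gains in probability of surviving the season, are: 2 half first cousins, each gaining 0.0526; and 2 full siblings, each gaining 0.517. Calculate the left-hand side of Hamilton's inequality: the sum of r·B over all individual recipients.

r to a half first cousin = 1/16 (half first cousins share one grandparent — one path of length 4: r = (1/2)^4 = 1/16).
r to a full sibling = 0.5 (full sibs share both parents — two paths of length 2: r = 2·(1/2)^2 = 1/2).
Summing one r·B term per recipient: 2·0.0625·0.0526 + 2·0.5·0.517 = 0.523575.

0.523575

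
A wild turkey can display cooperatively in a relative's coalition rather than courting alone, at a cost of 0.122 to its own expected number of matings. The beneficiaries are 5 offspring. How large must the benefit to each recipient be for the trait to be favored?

r to an offspring = 0.5 (one parent–offspring link: r = (1/2)^1 = 1/2).
Hamilton's rule with n recipients of equal r: n·r·B > C, so B > C/(n·r) = 0.122/(5·0.5) = 0.0488.

0.0488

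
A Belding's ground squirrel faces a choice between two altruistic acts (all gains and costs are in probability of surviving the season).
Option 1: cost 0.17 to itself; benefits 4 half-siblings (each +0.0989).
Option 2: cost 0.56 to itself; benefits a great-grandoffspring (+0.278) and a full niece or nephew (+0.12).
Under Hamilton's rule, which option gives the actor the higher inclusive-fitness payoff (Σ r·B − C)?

Option 1: r to a half-sibling = 0.25.
Option 1: Σ r·B − C = (4·0.25·0.0989) − 0.17 = -0.0711.
Option 2: r to a great-grandoffspring = 0.125.
Option 2: r to a full niece or nephew = 0.25.
Option 2: Σ r·B − C = (1·0.125·0.278 + 1·0.25·0.12) − 0.56 = -0.49525.
Option 1 has the higher net inclusive-fitness payoff.

Option 1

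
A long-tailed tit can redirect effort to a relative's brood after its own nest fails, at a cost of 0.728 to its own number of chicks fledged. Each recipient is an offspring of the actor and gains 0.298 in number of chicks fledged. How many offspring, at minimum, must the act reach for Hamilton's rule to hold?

r to an offspring = 1/2 (one parent–offspring link: r = (1/2)^1 = 1/2).
Hamilton's rule: n·r·B > C  ⇒  n > C/(r·B) = 0.728/(0.5·0.298) = 4.886.
The smallest integer exceeding 4.886 is 5.

5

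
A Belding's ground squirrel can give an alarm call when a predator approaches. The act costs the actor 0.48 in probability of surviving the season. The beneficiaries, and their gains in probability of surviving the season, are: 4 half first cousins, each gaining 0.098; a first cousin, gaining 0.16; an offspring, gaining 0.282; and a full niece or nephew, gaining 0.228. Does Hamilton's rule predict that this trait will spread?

No

Hamilton's rule: the trait is favored when the sum of r·B over every recipient exceeds the actor's cost C.
r to a half first cousin = 1/16 (half first cousins share one grandparent — one path of length 4: r = (1/2)^4 = 1/16).
r to a first cousin = 1/8 (first cousins share one grandparent pair — two paths of length 4: r = 2·(1/2)^4 = 1/8).
r to an offspring = 1/2 (one parent–offspring link: r = (1/2)^1 = 1/2).
r to a full niece or nephew = 1/4 (full aunt/uncle↔niece/nephew: two paths of length 3 through the shared grandparent pair: r = 2·(1/2)^3 = 1/4).
Summing one r·B term per recipient: 4·0.0625·0.098 + 1·0.125·0.16 + 1·0.5·0.282 + 1·0.25·0.228 = 0.2425.
0.2425 < 0.48: the indirect benefit is less than the cost.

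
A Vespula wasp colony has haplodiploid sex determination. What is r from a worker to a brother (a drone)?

0.25

Her haploid brother carries none of their father's genes and a random half of their mother's genome; that half matches the maternal half of her own genome with probability 1/2: r = 1/2 · 1/2 = 1/4.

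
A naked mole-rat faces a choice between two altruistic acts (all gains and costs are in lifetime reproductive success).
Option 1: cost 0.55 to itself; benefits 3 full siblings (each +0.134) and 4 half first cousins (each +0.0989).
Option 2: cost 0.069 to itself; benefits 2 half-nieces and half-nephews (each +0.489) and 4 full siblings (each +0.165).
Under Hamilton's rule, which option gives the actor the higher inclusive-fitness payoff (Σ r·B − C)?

Option 1: r to a full sibling = 0.5.
Option 1: r to a half first cousin = 0.0625.
Option 1: Σ r·B − C = (3·0.5·0.134 + 4·0.0625·0.0989) − 0.55 = -0.324275.
Option 2: r to a half-niece or half-nephew = 0.125.
Option 2: r to a full sibling = 0.5.
Option 2: Σ r·B − C = (2·0.125·0.489 + 4·0.5·0.165) − 0.069 = 0.38325.
Option 2 has the higher net inclusive-fitness payoff.

Option 2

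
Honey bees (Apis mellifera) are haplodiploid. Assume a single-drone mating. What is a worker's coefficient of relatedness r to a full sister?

0.75

Haplodiploid full sisters inherit their father's entire haploid genome identically (contributing 1/2) and on average half of their mother's contribution (1/2 · 1/2 = 1/4); r = 1/2 + 1/4 = 3/4.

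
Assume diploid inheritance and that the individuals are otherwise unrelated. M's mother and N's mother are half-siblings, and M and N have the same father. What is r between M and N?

Relatedness sums over independent paths through distinct common ancestors.
M and N are related in two ways: half first cousins through their mothers (r = 1/16) and half-sibs through their shared father (r = 1/4).
r = 1/16 + 1/4 = 0.3125.

0.3125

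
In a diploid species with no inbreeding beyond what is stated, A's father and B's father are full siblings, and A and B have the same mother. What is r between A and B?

Independent pedigree routes through distinct common ancestors add.
A and B are related in two ways: first cousins through their fathers (r = 1/8) and half-sibs through their shared mother (r = 1/4).
r = 1/8 + 1/4 = 0.375.

0.375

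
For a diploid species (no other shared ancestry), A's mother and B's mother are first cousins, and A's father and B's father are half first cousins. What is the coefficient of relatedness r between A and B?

0.046875

Wright's path rule: contributions from independent ancestry routes add.
A and B are related in two ways: second cousins through their mothers (r = 1/32) and half second cousins through their fathers (r = 1/64).
r = 1/32 + 1/64 = 3/64 = 0.046875.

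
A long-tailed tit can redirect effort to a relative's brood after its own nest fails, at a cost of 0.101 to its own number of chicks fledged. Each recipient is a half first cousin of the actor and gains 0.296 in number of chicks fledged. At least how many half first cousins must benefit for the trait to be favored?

r to a half first cousin = 1/16 (half first cousins share one grandparent — one path of length 4: r = (1/2)^4 = 1/16).
Hamilton's rule: n·r·B > C  ⇒  n > C/(r·B) = 0.101/(0.0625·0.296) = 5.459.
The smallest integer exceeding 5.459 is 6.

6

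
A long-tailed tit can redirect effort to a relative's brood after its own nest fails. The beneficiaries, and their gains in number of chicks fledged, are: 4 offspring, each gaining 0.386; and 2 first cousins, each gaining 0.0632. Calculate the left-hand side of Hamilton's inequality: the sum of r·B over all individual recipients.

r to an offspring = 0.5 (one parent–offspring link: r = (1/2)^1 = 1/2).
r to a first cousin = 0.125 (first cousins share one grandparent pair — two paths of length 4: r = 2·(1/2)^4 = 1/8).
Summing one r·B term per recipient: 4·0.5·0.386 + 2·0.125·0.0632 = 0.7878.

0.7878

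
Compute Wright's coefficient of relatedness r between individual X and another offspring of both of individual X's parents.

0.5

Each parent–offspring link contributes a factor of 1/2, and independent paths through distinct common ancestors add.
Full sibs share both parents — two paths of length 2: r = 2·(1/2)^2 = 1/2.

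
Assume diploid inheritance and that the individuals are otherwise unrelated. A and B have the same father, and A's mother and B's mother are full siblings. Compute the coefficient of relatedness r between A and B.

With two independent routes of shared ancestry, r is the sum of the two contributions.
A and B are related in two ways: half-sibs through their shared father (r = 1/4) and first cousins through their mothers (r = 1/8).
r = 1/4 + 1/8 = 0.375.

0.375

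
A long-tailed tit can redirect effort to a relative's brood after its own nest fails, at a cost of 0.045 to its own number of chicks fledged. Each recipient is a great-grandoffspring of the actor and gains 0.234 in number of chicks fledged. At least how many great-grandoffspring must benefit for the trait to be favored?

r to a great-grandoffspring = 0.125 (three parent–offspring links: r = (1/2)^3 = 1/8).
Hamilton's rule: n·r·B > C  ⇒  n > C/(r·B) = 0.045/(0.125·0.234) = 1.538.
The smallest integer exceeding 1.538 is 2.

2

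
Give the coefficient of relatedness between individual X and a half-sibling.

Half-sibs share one parent — one path of length 2: r = (1/2)^2 = 1/4.

0.25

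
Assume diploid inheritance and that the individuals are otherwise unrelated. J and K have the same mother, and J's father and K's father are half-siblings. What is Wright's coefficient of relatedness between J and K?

Independent pedigree routes through distinct common ancestors add.
J and K are related in two ways: half-sibs through their shared mother (r = 1/4) and half first cousins through their fathers (r = 1/16).
r = 1/4 + 1/16 = 5/16 = 0.3125.

0.3125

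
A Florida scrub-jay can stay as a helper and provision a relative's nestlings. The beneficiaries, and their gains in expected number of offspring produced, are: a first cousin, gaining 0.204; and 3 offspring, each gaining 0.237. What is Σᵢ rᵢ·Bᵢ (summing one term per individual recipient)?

0.381

r to a first cousin = 1/8 (first cousins share one grandparent pair — two paths of length 4: r = 2·(1/2)^4 = 1/8).
r to an offspring = 1/2 (one parent–offspring link: r = (1/2)^1 = 1/2).
Summing one r·B term per recipient: 1·0.125·0.204 + 3·0.5·0.237 = 0.381.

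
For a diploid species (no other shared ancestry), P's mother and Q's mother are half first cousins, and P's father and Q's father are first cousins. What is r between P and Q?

0.046875

Relatedness sums over independent paths through distinct common ancestors.
P and Q are related in two ways: half second cousins through their mothers (r = 1/64) and second cousins through their fathers (r = 1/32).
r = 1/64 + 1/32 = 0.046875.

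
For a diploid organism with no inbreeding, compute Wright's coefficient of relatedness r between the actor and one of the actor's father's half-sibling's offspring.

Each parent–offspring link contributes a factor of 1/2, and independent paths through distinct common ancestors add.
Half first cousins share one grandparent — one path of length 4: r = (1/2)^4 = 1/16.

0.0625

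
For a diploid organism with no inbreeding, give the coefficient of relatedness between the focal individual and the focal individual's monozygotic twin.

1

Each parent–offspring link contributes a factor of 1/2, and independent paths through distinct common ancestors add.
Monozygotic twins share every allele identical by descent: r = 1.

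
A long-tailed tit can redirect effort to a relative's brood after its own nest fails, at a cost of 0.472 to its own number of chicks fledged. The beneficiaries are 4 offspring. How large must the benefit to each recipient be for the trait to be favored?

0.236

r to an offspring = 0.5 (one parent–offspring link: r = (1/2)^1 = 1/2).
Hamilton's rule with n recipients of equal r: n·r·B > C, so B > C/(n·r) = 0.472/(4·0.5) = 0.236.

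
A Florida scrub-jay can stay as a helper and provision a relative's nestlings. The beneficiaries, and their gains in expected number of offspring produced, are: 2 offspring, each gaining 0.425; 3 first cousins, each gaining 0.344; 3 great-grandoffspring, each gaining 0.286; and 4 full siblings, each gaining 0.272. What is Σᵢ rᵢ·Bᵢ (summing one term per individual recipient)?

1.20525

r to an offspring = 1/2 (one parent–offspring link: r = (1/2)^1 = 1/2).
r to a first cousin = 0.125 (first cousins share one grandparent pair — two paths of length 4: r = 2·(1/2)^4 = 1/8).
r to a great-grandoffspring = 1/8 (three parent–offspring links: r = (1/2)^3 = 1/8).
r to a full sibling = 0.5 (full sibs share both parents — two paths of length 2: r = 2·(1/2)^2 = 1/2).
Summing one r·B term per recipient: 2·0.5·0.425 + 3·0.125·0.344 + 3·0.125·0.286 + 4·0.5·0.272 = 1.20525.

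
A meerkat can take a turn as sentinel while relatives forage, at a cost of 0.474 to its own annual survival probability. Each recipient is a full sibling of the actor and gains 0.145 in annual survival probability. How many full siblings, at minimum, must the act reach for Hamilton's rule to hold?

r to a full sibling = 1/2 (full sibs share both parents — two paths of length 2: r = 2·(1/2)^2 = 1/2).
Hamilton's rule: n·r·B > C  ⇒  n > C/(r·B) = 0.474/(0.5·0.145) = 6.538.
The smallest integer exceeding 6.538 is 7.

7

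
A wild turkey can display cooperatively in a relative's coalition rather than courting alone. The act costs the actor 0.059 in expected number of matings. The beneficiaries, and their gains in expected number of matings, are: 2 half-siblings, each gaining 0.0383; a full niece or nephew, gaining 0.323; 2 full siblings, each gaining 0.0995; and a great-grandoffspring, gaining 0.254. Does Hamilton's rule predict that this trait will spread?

Yes

Hamilton's rule: the trait is favored when the sum of r·B over every recipient exceeds the actor's cost C.
r to a half-sibling = 0.25 (half-sibs share one parent — one path of length 2: r = (1/2)^2 = 1/4).
r to a full niece or nephew = 0.25 (full aunt/uncle↔niece/nephew: two paths of length 3 through the shared grandparent pair: r = 2·(1/2)^3 = 1/4).
r to a full sibling = 1/2 (full sibs share both parents — two paths of length 2: r = 2·(1/2)^2 = 1/2).
r to a great-grandoffspring = 0.125 (three parent–offspring links: r = (1/2)^3 = 1/8).
Summing one r·B term per recipient: 2·0.25·0.0383 + 1·0.25·0.323 + 2·0.5·0.0995 + 1·0.125·0.254 = 0.23115.
0.23115 > 0.059: the indirect benefit exceeds the cost.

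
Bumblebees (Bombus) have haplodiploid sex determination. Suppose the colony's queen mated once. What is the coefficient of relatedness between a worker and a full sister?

Haplodiploid full sisters inherit their father's entire haploid genome identically (contributing 1/2) and on average half of their mother's contribution (1/2 · 1/2 = 1/4); r = 1/2 + 1/4 = 3/4.

0.75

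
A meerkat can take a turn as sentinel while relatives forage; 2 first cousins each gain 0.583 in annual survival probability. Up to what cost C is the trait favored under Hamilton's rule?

r to a first cousin = 1/8 (first cousins share one grandparent pair — two paths of length 4: r = 2·(1/2)^4 = 1/8).
Hamilton's rule: n·r·B > C, so the trait is favored while C < n·r·B = 2·0.125·0.583 = 0.14575.

0.14575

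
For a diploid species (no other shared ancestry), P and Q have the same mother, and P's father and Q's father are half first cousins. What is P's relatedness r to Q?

0.265625

Wright's path rule: contributions from independent ancestry routes add.
P and Q are related in two ways: half-sibs through their shared mother (r = 1/4) and half second cousins through their fathers (r = 1/64).
r = 1/4 + 1/64 = 17/64 = 0.265625.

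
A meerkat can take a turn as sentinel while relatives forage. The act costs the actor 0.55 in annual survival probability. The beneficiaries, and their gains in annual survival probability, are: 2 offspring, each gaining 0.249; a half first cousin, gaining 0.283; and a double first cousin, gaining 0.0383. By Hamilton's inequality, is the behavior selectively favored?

No

Hamilton's rule: the trait is favored when the sum of r·B over every recipient exceeds the actor's cost C.
r to an offspring = 1/2 (one parent–offspring link: r = (1/2)^1 = 1/2).
r to a half first cousin = 1/16 (half first cousins share one grandparent — one path of length 4: r = (1/2)^4 = 1/16).
r to a double first cousin = 0.25 (double first cousins share both grandparent pairs — four paths of length 4: r = 4·(1/2)^4 = 1/4).
Summing one r·B term per recipient: 2·0.5·0.249 + 1·0.0625·0.283 + 1·0.25·0.0383 = 0.2762625.
0.2762625 < 0.55: the indirect benefit is less than the cost.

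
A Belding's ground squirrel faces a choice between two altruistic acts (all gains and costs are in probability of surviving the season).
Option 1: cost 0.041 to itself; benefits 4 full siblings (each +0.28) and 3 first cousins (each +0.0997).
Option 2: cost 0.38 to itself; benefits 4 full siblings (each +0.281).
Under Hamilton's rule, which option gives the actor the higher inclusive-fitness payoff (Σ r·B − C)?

Option 1

Option 1: r to a full sibling = 0.5.
Option 1: r to a first cousin = 0.125.
Option 1: Σ r·B − C = (4·0.5·0.28 + 3·0.125·0.0997) − 0.041 = 0.5563875.
Option 2: r to a full sibling = 0.5.
Option 2: Σ r·B − C = (4·0.5·0.281) − 0.38 = 0.182.
Option 1 has the higher net inclusive-fitness payoff.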